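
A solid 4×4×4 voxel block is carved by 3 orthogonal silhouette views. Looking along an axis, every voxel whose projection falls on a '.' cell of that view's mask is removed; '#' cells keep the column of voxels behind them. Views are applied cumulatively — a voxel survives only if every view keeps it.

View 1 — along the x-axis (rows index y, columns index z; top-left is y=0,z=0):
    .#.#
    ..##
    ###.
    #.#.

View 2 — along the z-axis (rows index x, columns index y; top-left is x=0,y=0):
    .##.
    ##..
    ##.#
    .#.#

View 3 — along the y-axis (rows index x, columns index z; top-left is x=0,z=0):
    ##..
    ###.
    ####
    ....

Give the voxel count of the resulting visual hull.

10 voxels

initial block: 4^3 = 64
step 1: project along x, AND mask (9/16) → |grid| = 36
step 2: project along z, AND mask (9/16) → |grid| = 19
step 3: project along y, AND mask (9/16) → |grid| = 10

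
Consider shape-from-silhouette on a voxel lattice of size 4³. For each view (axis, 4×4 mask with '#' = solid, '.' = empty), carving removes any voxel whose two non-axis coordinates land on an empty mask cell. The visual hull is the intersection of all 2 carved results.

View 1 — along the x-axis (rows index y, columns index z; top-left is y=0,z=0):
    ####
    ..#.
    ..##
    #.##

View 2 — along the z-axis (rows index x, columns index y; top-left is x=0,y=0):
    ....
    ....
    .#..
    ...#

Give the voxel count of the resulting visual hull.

start: 4×4×4 = 64 voxels
[1] x-view keeps 10 columns → grid now 40
[2] z-view keeps 2 columns → grid now 4

remaining voxels: 4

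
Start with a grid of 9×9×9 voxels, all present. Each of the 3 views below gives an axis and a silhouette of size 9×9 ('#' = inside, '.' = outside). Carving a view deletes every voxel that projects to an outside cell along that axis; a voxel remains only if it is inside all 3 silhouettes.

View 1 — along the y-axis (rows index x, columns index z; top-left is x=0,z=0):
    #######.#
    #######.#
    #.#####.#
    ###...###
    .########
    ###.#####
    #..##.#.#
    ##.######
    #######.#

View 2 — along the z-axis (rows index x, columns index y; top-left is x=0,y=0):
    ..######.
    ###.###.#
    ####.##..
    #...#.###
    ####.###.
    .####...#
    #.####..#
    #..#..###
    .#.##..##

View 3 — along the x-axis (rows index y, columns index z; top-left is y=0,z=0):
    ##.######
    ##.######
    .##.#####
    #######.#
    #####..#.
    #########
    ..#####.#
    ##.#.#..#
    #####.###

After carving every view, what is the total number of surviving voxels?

|visual hull| = 311

before carving: 729 voxels (9×9×9)
  1. axis=1 (XZ plane), |mask|=66  ⇒  voxels=594
  2. axis=2 (XY plane), |mask|=52  ⇒  voxels=382
  3. axis=0 (YZ plane), |mask|=65  ⇒  voxels=311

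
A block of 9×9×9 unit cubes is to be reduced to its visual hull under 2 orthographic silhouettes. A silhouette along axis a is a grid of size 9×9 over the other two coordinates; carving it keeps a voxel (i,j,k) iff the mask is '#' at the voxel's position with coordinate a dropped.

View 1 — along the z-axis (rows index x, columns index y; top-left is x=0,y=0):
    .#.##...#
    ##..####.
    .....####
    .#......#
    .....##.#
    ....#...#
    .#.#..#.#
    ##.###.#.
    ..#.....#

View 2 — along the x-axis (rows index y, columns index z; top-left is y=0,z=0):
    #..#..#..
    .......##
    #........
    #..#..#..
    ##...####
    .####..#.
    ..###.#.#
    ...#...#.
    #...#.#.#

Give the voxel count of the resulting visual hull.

remaining voxels: 124

before carving: 729 voxels (9×9×9)
after view 1 [z-axis, 33 of 81 cells solid] → remaining = 297
after view 2 [x-axis, 31 of 81 cells solid] → remaining = 124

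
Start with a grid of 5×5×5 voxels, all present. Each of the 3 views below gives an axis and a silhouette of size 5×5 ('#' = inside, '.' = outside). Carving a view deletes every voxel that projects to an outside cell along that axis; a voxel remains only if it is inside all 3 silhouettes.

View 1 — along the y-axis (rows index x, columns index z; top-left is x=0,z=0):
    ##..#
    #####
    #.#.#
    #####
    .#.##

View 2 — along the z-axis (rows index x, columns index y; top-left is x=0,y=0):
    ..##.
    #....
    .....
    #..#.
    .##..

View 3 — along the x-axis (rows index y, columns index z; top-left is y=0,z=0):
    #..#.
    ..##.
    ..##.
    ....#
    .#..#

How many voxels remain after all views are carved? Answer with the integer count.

initial block: 5^3 = 125
V1 y: intersect with XZ mask (19 set) -- 95 left
V2 z: intersect with XY mask (7 set) -- 27 left
V3 x: intersect with YZ mask (9 set) -- 8 left

|visual hull| = 8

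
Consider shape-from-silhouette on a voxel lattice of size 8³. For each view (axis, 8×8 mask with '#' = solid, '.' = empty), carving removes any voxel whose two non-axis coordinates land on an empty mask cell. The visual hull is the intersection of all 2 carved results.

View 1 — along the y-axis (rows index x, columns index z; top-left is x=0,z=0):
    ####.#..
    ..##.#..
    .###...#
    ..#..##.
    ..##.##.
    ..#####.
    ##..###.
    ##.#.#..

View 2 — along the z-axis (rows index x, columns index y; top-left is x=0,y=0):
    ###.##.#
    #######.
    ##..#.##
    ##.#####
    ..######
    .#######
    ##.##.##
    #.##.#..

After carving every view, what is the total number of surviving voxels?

full grid |V| = 512
after view 1 [y-axis, 33 of 64 cells solid] → remaining = 264
after view 2 [z-axis, 48 of 64 cells solid] → remaining = 197

|visual hull| = 197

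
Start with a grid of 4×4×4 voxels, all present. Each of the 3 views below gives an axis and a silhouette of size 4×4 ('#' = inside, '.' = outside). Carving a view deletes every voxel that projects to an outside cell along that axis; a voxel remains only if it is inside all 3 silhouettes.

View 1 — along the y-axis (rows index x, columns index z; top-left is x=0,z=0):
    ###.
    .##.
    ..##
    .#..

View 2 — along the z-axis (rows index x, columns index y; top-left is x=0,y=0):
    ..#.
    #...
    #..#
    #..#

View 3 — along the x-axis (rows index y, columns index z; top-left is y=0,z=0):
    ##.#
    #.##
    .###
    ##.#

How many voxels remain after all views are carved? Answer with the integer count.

initial block: 4^3 = 64
[1] y-view keeps 8 columns → grid now 32
[2] z-view keeps 6 columns → grid now 11
[3] x-view keeps 12 columns → grid now 7

voxel count = 7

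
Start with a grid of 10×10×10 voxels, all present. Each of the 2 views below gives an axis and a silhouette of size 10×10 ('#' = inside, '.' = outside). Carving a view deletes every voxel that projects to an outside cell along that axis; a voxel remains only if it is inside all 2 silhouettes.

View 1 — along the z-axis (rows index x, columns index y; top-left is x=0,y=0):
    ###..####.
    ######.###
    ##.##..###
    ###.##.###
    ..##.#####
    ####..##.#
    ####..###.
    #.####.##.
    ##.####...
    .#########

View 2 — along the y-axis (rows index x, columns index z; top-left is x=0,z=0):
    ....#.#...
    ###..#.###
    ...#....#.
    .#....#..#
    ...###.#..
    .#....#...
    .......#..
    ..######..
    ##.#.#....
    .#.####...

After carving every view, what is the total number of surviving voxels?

initial block: 10^3 = 1000
V1 z: intersect with XY mask (74 set) -- 740 left
V2 y: intersect with XZ mask (36 set) -- 275 left

remaining voxels: 275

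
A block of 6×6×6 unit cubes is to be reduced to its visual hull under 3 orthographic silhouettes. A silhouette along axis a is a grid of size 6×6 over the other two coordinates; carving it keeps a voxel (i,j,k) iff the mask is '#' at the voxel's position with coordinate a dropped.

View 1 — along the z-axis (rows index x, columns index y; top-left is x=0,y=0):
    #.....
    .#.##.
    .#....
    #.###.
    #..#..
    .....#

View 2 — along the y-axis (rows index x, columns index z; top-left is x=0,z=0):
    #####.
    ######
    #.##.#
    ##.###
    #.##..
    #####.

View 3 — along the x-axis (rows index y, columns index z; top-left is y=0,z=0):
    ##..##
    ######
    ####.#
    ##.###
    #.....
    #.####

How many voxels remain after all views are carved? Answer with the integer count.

before carving: 216 voxels (6×6×6)
carve view 1 (along z, XY-mask fill 12/36): 72 voxels remain
carve view 2 (along y, XZ-mask fill 28/36): 58 voxels remain
carve view 3 (along x, YZ-mask fill 26/36): 40 voxels remain

remaining voxels: 40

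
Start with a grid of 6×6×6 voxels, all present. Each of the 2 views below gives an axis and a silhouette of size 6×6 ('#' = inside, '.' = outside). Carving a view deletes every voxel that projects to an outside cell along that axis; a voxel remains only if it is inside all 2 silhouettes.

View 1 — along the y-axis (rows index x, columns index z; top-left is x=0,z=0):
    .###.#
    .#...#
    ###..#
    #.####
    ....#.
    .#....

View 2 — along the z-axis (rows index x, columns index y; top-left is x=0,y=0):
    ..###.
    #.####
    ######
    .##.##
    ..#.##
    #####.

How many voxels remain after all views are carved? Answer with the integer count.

initial block: 6^3 = 216
  1. axis=1 (XZ plane), |mask|=17  ⇒  voxels=102
  2. axis=2 (XY plane), |mask|=26  ⇒  voxels=74

|visual hull| = 74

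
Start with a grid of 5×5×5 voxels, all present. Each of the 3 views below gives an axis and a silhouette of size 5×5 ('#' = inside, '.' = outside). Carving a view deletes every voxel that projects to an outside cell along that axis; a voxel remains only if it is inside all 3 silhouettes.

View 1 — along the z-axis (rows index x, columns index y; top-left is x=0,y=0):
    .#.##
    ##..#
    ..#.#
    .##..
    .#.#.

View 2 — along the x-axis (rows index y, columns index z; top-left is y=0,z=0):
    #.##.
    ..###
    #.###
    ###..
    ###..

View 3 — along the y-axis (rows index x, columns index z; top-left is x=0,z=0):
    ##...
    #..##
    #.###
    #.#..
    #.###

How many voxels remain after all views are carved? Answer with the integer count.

full grid |V| = 125
after view 1 [z-axis, 12 of 25 cells solid] → remaining = 60
after view 2 [x-axis, 16 of 25 cells solid] → remaining = 38
after view 3 [y-axis, 15 of 25 cells solid] → remaining = 23

23 voxels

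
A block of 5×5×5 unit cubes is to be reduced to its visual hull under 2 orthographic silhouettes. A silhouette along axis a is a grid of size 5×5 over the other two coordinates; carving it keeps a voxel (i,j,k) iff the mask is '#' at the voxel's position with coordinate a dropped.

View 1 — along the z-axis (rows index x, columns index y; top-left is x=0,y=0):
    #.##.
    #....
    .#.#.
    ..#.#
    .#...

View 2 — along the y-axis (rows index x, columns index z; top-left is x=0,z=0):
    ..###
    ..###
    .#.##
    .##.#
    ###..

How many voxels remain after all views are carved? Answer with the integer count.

|visual hull| = 27

before carving: 125 voxels (5×5×5)
[1] z-view keeps 9 columns → grid now 45
[2] y-view keeps 15 columns → grid now 27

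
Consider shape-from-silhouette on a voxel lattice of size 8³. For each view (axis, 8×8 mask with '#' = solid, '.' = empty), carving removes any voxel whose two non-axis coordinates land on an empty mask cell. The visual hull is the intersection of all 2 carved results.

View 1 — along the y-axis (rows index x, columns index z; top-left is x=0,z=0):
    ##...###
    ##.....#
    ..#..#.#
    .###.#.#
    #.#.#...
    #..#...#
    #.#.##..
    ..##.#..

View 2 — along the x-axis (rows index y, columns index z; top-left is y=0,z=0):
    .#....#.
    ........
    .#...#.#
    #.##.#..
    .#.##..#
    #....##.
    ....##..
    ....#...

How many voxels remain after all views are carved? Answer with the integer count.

full grid |V| = 512
V1 y: intersect with XZ mask (29 set) -- 232 left
V2 x: intersect with YZ mask (19 set) -- 68 left

|visual hull| = 68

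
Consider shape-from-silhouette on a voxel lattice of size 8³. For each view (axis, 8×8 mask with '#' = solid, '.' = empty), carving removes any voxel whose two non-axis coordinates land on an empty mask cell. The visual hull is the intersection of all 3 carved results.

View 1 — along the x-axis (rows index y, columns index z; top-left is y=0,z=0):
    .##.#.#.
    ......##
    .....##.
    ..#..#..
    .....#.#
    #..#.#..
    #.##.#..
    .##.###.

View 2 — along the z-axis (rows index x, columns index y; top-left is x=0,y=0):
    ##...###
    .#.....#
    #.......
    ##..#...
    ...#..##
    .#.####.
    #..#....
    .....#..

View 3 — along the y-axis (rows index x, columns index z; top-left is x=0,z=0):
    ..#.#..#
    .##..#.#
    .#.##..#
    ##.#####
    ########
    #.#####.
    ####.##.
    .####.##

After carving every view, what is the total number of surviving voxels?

47 voxels

start: 8×8×8 = 512 voxels
step 1: project along x, AND mask (24/64) → |grid| = 192
step 2: project along z, AND mask (22/64) → |grid| = 70
step 3: project along y, AND mask (44/64) → |grid| = 47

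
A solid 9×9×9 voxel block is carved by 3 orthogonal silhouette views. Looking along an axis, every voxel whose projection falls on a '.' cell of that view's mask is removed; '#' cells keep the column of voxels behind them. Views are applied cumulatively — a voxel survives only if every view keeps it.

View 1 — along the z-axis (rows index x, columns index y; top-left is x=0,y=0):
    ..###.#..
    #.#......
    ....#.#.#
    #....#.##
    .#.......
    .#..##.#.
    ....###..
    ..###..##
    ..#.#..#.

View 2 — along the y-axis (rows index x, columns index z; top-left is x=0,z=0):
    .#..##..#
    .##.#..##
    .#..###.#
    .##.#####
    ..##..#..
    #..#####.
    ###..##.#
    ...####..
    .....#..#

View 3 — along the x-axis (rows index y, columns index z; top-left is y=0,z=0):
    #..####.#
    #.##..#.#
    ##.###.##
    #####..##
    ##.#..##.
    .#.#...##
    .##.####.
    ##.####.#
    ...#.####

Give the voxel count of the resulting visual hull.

full grid |V| = 729
  1. axis=2 (XY plane), |mask|=29  ⇒  voxels=261
  2. axis=1 (XZ plane), |mask|=42  ⇒  voxels=140
  3. axis=0 (YZ plane), |mask|=52  ⇒  voxels=86

|visual hull| = 86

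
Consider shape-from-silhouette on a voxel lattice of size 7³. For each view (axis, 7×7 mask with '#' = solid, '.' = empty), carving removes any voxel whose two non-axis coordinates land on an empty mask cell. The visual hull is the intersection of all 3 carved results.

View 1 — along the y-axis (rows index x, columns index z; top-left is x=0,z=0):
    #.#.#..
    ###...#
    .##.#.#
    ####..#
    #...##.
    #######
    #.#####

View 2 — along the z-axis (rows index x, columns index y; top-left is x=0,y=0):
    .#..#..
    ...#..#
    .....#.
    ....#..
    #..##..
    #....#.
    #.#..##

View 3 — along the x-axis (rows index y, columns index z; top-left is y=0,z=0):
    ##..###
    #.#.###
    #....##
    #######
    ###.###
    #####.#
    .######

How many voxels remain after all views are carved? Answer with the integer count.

58 voxels

initial block: 7^3 = 343
after view 1 [y-axis, 32 of 49 cells solid] → remaining = 224
after view 2 [z-axis, 15 of 49 cells solid] → remaining = 70
after view 3 [x-axis, 38 of 49 cells solid] → remaining = 58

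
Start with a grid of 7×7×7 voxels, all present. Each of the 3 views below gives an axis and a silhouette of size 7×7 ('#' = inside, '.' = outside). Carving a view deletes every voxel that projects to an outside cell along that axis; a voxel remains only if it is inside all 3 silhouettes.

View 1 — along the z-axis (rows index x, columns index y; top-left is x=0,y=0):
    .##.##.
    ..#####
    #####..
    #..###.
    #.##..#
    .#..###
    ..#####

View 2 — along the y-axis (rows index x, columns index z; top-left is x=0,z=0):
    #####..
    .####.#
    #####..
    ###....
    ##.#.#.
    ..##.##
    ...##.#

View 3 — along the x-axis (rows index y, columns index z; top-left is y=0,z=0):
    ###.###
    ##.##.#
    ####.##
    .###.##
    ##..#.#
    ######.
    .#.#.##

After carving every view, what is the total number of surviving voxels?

voxel count = 94

full grid |V| = 343
carve view 1 (along z, XY-mask fill 31/49): 217 voxels remain
carve view 2 (along y, XZ-mask fill 29/49): 129 voxels remain
carve view 3 (along x, YZ-mask fill 36/49): 94 voxels remain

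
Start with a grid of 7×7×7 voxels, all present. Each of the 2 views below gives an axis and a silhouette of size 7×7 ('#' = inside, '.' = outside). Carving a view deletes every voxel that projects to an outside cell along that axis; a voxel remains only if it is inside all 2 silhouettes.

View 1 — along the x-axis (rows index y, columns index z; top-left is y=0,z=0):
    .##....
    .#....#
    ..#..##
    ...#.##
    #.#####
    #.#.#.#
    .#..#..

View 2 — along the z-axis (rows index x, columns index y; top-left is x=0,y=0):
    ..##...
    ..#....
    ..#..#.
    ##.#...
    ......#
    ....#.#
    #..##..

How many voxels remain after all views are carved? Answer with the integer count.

full grid |V| = 343
after view 1 [x-axis, 22 of 49 cells solid] → remaining = 154
after view 2 [z-axis, 14 of 49 cells solid] → remaining = 44

voxel count = 44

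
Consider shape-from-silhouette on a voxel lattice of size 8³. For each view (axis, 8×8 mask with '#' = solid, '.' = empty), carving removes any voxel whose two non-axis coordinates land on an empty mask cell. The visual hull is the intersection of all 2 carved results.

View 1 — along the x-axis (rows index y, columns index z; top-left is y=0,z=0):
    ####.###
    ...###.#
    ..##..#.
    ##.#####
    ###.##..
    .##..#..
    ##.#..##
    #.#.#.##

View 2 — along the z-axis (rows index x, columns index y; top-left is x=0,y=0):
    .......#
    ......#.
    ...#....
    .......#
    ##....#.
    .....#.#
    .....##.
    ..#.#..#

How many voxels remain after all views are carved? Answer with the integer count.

remaining voxels: 67

initial block: 8^3 = 512
V1 x: intersect with YZ mask (39 set) -- 312 left
V2 z: intersect with XY mask (14 set) -- 67 left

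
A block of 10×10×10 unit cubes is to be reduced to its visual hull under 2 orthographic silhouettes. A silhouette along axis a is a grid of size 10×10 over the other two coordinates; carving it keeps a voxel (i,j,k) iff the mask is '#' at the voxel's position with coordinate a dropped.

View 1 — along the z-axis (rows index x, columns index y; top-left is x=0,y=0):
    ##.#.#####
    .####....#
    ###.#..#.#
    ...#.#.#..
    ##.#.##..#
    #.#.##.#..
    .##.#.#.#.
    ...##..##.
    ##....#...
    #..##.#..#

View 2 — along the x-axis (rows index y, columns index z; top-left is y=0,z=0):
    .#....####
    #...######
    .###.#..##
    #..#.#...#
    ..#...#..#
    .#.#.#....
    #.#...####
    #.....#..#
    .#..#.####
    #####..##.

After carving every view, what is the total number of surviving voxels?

full grid |V| = 1000
after view 1 [z-axis, 50 of 100 cells solid] → remaining = 500
after view 2 [x-axis, 50 of 100 cells solid] → remaining = 248

248 voxels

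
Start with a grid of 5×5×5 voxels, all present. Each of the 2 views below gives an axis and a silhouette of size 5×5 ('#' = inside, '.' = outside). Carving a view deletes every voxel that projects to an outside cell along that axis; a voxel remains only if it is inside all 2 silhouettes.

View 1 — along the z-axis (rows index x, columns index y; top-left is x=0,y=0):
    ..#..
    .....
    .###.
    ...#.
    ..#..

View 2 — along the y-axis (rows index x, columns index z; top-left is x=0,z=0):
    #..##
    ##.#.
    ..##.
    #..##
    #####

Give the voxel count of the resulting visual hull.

|visual hull| = 17

initial block: 5^3 = 125
step 1: project along z, AND mask (6/25) → |grid| = 30
step 2: project along y, AND mask (16/25) → |grid| = 17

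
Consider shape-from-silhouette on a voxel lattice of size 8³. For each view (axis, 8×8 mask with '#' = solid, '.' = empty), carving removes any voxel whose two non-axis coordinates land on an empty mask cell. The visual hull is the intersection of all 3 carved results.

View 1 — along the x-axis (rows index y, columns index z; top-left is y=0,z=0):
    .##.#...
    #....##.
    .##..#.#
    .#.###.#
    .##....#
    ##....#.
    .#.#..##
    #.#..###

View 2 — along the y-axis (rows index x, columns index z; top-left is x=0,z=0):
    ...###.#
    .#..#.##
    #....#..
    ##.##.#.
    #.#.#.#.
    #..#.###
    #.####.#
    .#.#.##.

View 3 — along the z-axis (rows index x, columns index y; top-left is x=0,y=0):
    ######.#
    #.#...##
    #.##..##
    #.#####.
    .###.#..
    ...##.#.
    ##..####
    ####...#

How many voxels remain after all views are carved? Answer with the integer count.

initial block: 8^3 = 512
step 1: project along x, AND mask (30/64) → |grid| = 240
step 2: project along y, AND mask (34/64) → |grid| = 121
step 3: project along z, AND mask (40/64) → |grid| = 73

73 voxels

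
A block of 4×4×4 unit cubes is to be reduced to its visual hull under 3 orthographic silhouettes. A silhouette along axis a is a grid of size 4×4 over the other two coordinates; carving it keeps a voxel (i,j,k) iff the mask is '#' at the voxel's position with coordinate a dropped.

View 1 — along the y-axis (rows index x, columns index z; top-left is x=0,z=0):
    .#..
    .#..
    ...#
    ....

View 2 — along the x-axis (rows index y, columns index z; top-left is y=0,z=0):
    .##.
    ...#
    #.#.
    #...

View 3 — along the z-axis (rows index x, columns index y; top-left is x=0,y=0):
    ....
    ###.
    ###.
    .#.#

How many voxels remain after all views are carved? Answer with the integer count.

remaining voxels: 2

full grid |V| = 64
after view 1 [y-axis, 3 of 16 cells solid] → remaining = 12
after view 2 [x-axis, 6 of 16 cells solid] → remaining = 3
after view 3 [z-axis, 8 of 16 cells solid] → remaining = 2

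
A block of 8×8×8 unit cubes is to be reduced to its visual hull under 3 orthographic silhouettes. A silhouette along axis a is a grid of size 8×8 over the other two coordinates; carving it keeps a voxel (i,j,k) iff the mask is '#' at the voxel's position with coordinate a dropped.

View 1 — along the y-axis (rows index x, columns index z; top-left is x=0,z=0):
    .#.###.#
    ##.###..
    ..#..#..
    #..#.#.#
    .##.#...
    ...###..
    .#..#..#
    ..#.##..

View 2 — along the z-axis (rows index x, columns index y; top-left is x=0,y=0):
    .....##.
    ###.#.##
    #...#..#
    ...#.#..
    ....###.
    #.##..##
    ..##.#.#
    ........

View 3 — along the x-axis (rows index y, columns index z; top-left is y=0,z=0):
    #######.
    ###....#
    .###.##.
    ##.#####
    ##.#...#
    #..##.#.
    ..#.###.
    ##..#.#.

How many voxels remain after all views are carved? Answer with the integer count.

voxel count = 52

initial block: 8^3 = 512
  1. axis=1 (XZ plane), |mask|=28  ⇒  voxels=224
  2. axis=2 (XY plane), |mask|=25  ⇒  voxels=90
  3. axis=0 (YZ plane), |mask|=39  ⇒  voxels=52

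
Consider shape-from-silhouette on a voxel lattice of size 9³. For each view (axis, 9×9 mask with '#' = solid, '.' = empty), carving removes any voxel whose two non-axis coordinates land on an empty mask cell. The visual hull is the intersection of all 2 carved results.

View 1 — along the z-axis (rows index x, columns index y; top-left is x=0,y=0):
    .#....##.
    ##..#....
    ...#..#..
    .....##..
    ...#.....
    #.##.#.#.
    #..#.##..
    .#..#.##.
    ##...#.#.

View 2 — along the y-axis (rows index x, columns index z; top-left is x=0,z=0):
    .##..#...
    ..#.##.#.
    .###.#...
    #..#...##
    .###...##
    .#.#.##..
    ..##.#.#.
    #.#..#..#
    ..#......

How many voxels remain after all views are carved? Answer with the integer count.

full grid |V| = 729
V1 z: intersect with XY mask (28 set) -- 252 left
V2 y: intersect with XZ mask (33 set) -- 98 left

98 voxels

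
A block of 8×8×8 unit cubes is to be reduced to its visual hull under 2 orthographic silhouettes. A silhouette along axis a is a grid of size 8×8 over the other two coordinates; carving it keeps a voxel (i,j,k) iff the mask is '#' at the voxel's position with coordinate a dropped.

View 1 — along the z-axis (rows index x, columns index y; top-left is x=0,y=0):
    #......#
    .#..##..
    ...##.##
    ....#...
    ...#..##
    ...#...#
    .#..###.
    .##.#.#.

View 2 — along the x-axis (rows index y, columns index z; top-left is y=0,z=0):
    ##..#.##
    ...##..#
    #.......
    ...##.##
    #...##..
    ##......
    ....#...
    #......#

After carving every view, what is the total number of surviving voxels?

|visual hull| = 58

before carving: 512 voxels (8×8×8)
step 1: project along z, AND mask (23/64) → |grid| = 184
step 2: project along x, AND mask (21/64) → |grid| = 58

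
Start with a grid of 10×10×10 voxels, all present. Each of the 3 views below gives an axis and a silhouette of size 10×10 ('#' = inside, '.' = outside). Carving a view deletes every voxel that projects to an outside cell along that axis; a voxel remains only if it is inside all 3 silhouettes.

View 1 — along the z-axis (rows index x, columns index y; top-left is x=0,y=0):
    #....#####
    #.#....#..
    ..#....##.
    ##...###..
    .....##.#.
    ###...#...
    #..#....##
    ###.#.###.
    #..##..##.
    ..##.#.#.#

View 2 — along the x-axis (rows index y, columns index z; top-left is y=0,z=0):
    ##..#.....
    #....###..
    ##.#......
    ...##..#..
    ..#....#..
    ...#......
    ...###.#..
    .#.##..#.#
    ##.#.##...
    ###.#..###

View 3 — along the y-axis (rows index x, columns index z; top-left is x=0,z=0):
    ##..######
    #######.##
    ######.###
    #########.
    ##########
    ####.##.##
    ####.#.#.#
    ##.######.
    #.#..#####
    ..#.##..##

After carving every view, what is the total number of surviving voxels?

131 voxels

start: 10×10×10 = 1000 voxels
after view 1 [z-axis, 45 of 100 cells solid] → remaining = 450
after view 2 [x-axis, 37 of 100 cells solid] → remaining = 171
after view 3 [y-axis, 80 of 100 cells solid] → remaining = 131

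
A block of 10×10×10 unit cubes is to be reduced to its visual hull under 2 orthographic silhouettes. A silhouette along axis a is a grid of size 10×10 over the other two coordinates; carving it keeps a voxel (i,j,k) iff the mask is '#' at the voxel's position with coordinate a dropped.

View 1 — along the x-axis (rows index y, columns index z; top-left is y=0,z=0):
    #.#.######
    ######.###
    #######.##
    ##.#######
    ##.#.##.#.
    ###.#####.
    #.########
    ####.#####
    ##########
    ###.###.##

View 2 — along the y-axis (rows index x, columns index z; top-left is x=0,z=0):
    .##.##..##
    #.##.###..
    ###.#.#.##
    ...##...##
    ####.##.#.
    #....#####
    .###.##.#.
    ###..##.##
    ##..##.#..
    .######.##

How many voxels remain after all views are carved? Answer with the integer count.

before carving: 1000 voxels (10×10×10)
  1. axis=0 (YZ plane), |mask|=85  ⇒  voxels=850
  2. axis=1 (XZ plane), |mask|=62  ⇒  voxels=539

539 voxels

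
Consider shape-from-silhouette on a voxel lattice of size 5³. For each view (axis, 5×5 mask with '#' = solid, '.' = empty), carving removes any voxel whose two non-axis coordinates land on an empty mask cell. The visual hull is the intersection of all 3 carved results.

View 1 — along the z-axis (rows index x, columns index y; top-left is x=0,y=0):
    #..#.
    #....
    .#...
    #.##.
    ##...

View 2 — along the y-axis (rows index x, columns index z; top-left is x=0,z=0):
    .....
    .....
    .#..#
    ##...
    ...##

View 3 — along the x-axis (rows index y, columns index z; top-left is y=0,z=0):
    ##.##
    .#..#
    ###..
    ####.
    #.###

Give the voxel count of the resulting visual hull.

full grid |V| = 125
step 1: project along z, AND mask (9/25) → |grid| = 45
step 2: project along y, AND mask (6/25) → |grid| = 12
step 3: project along x, AND mask (17/25) → |grid| = 11

11 voxels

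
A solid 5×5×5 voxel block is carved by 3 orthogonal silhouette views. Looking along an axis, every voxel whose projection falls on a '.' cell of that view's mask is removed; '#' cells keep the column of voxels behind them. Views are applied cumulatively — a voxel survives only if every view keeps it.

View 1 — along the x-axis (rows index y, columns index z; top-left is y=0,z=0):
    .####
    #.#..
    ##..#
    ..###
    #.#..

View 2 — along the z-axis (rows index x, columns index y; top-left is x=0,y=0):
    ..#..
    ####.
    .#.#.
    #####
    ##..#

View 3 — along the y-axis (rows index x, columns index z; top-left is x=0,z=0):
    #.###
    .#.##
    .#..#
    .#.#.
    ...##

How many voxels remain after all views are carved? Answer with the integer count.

16 voxels

full grid |V| = 125
  1. axis=0 (YZ plane), |mask|=14  ⇒  voxels=70
  2. axis=2 (XY plane), |mask|=15  ⇒  voxels=42
  3. axis=1 (XZ plane), |mask|=13  ⇒  voxels=16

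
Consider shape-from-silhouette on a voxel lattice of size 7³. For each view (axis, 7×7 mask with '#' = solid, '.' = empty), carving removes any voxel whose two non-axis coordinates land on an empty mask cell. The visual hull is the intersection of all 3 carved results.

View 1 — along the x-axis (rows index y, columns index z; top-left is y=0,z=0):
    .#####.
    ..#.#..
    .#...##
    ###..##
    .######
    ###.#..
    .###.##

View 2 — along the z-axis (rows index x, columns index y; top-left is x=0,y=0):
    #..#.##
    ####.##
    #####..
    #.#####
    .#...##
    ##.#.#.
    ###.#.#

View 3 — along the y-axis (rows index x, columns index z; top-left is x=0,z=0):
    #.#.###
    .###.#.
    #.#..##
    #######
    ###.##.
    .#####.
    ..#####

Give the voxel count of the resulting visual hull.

full grid |V| = 343
step 1: project along x, AND mask (30/49) → |grid| = 210
step 2: project along z, AND mask (33/49) → |grid| = 140
step 3: project along y, AND mask (35/49) → |grid| = 108

voxel count = 108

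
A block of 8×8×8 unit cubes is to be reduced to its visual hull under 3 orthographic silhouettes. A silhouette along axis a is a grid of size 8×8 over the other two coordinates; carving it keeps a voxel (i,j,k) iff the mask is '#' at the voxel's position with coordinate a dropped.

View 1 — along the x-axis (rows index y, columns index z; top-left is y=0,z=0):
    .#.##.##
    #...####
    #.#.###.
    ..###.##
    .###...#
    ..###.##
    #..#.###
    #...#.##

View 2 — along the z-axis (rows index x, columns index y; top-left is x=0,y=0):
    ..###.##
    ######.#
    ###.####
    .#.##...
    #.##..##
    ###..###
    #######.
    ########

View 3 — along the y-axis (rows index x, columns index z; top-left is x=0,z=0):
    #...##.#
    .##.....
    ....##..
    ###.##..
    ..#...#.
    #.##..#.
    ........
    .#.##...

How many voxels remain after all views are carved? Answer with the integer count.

remaining voxels: 68

start: 8×8×8 = 512 voxels
after view 1 [x-axis, 38 of 64 cells solid] → remaining = 304
after view 2 [z-axis, 48 of 64 cells solid] → remaining = 228
after view 3 [y-axis, 22 of 64 cells solid] → remaining = 68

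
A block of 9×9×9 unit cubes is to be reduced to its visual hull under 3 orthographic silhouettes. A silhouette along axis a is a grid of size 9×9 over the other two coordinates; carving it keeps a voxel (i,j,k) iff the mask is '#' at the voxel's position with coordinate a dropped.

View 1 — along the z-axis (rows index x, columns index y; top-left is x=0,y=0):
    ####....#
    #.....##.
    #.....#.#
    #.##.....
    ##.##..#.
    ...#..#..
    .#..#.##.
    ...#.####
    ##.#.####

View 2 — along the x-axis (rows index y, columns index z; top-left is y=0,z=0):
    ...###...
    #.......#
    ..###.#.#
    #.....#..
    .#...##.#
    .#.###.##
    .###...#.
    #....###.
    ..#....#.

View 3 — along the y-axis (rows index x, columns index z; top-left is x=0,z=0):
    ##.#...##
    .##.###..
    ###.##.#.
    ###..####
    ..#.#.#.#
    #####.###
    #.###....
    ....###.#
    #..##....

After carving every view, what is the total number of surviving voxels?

full grid |V| = 729
[1] z-view keeps 37 columns → grid now 333
[2] x-view keeps 32 columns → grid now 120
[3] y-view keeps 46 columns → grid now 56

remaining voxels: 56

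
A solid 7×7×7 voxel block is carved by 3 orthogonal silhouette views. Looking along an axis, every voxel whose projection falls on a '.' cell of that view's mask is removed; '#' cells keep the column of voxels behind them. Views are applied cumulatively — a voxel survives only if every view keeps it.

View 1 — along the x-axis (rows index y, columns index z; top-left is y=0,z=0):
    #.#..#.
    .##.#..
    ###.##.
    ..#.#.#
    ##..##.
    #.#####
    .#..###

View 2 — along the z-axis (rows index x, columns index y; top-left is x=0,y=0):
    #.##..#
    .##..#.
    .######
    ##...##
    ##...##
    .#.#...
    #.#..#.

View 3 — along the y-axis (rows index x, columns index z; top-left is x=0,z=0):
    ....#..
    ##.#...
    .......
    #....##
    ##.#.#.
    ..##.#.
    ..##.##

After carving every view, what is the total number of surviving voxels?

before carving: 343 voxels (7×7×7)
[1] x-view keeps 28 columns → grid now 196
[2] z-view keeps 26 columns → grid now 106
[3] y-view keeps 18 columns → grid now 33

|visual hull| = 33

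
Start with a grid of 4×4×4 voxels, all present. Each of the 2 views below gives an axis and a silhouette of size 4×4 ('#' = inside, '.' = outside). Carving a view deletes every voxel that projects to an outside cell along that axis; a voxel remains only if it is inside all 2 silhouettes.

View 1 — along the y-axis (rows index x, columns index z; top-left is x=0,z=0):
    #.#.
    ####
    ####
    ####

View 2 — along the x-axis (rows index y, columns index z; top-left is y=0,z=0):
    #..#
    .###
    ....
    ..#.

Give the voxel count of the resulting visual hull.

remaining voxels: 21

start: 4×4×4 = 64 voxels
[1] y-view keeps 14 columns → grid now 56
[2] x-view keeps 6 columns → grid now 21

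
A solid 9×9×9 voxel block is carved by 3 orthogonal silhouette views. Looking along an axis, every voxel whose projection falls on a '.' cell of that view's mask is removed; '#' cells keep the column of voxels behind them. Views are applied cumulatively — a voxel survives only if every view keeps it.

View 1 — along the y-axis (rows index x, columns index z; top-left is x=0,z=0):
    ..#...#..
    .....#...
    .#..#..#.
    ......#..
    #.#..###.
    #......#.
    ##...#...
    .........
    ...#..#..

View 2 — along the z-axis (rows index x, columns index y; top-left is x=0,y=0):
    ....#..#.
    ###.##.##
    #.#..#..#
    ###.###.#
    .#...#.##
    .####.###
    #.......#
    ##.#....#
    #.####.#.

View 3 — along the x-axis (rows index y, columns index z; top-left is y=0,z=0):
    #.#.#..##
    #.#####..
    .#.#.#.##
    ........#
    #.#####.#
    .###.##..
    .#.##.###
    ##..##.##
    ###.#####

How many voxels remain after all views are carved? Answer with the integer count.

voxel count = 53

start: 9×9×9 = 729 voxels
V1 y: intersect with XZ mask (19 set) -- 171 left
V2 z: intersect with XY mask (43 set) -- 82 left
V3 x: intersect with YZ mask (49 set) -- 53 left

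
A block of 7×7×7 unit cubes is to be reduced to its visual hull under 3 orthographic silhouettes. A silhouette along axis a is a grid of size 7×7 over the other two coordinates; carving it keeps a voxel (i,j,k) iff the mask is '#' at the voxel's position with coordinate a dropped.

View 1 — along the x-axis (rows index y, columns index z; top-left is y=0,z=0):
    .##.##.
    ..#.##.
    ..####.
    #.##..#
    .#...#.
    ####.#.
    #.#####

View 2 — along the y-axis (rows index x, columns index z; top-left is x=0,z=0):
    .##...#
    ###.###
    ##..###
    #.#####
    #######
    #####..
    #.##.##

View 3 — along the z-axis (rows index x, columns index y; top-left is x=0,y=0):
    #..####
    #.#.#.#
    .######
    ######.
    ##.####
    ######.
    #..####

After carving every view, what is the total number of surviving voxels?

remaining voxels: 113

initial block: 7^3 = 343
after view 1 [x-axis, 28 of 49 cells solid] → remaining = 196
after view 2 [y-axis, 37 of 49 cells solid] → remaining = 147
after view 3 [z-axis, 38 of 49 cells solid] → remaining = 113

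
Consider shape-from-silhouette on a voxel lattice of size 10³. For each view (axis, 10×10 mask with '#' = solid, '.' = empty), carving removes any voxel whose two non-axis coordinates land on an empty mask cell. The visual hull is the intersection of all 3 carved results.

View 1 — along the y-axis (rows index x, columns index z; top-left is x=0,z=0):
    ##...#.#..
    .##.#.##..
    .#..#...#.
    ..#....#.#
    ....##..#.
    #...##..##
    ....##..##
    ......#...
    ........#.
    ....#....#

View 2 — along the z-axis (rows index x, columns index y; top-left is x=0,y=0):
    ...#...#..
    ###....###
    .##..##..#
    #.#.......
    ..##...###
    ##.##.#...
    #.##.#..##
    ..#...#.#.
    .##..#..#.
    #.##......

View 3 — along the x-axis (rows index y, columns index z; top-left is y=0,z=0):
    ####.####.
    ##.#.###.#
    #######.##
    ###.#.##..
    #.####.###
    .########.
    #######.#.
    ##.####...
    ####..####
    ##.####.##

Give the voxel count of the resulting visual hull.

voxel count = 96

initial block: 10^3 = 1000
[1] y-view keeps 31 columns → grid now 310
[2] z-view keeps 41 columns → grid now 136
[3] x-view keeps 76 columns → grid now 96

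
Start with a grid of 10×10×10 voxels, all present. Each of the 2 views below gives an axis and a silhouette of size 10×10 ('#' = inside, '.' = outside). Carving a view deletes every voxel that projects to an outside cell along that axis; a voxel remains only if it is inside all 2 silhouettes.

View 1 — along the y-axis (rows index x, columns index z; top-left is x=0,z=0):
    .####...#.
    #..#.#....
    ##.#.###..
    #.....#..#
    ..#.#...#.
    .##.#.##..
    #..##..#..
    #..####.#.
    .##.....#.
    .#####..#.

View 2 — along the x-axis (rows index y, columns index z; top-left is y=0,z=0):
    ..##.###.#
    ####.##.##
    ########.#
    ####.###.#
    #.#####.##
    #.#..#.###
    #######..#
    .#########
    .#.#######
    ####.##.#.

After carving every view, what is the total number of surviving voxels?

332 voxels

full grid |V| = 1000
after view 1 [y-axis, 44 of 100 cells solid] → remaining = 440
after view 2 [x-axis, 77 of 100 cells solid] → remaining = 332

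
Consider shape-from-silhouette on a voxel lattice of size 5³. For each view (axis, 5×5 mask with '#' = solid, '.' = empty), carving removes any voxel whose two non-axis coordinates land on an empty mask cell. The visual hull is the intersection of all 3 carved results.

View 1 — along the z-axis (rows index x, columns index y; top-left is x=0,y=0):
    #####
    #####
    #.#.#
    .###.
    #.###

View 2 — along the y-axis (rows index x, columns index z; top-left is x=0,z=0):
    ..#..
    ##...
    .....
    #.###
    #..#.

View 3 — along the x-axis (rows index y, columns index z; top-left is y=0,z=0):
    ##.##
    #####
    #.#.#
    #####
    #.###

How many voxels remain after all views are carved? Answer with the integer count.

|visual hull| = 30

full grid |V| = 125
step 1: project along z, AND mask (20/25) → |grid| = 100
step 2: project along y, AND mask (9/25) → |grid| = 35
step 3: project along x, AND mask (21/25) → |grid| = 30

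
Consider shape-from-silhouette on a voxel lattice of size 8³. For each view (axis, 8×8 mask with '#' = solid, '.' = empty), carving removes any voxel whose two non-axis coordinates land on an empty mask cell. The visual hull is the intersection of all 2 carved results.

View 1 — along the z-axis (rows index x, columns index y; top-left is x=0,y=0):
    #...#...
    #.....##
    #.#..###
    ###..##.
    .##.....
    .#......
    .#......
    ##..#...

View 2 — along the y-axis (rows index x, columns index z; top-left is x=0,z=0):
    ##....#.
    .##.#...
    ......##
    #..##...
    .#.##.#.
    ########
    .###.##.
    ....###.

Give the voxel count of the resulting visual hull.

remaining voxels: 70

start: 8×8×8 = 512 voxels
V1 z: intersect with XY mask (22 set) -- 176 left
V2 y: intersect with XZ mask (31 set) -- 70 left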